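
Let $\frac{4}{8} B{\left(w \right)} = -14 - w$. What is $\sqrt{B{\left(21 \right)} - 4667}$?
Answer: $i \sqrt{4737} \approx 68.826 i$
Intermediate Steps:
$B{\left(w \right)} = -28 - 2 w$ ($B{\left(w \right)} = 2 \left(-14 - w\right) = -28 - 2 w$)
$\sqrt{B{\left(21 \right)} - 4667} = \sqrt{\left(-28 - 42\right) - 4667} = \sqrt{-70 - 4667} = \sqrt{-4737} = i \sqrt{4737}$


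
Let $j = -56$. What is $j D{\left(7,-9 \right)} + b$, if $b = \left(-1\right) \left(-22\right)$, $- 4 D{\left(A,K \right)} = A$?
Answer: $120$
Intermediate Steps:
$D{\left(A,K \right)} = - \frac{A}{4}$
$b = 22$
$j D{\left(7,-9 \right)} + b = - 56 \left(\left(- \frac{1}{4}\right) 7\right) + 22 = \left(-56\right) \left(- \frac{7}{4}\right) + 22 = 98 + 22 = 120$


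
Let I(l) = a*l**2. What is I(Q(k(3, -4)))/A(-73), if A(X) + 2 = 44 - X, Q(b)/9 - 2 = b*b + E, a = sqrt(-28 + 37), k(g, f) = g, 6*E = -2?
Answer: 27648/115 ≈ 240.42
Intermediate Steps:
E = -1/3 (E = (1/6)*(-2) = -1/3 ≈ -0.33333)
a = 3 (a = sqrt(9) = 3)
Q(b) = 15 + 9*b**2 (Q(b) = 18 + 9*(b*b - 1/3) = 18 + 9*(b**2 - 1/3) = 18 + 9*(-1/3 + b**2) = 18 + (-3 + 9*b**2) = 15 + 9*b**2)
I(l) = 3*l**2
A(X) = 42 - X (A(X) = -2 + (44 - X) = 42 - X)
I(Q(k(3, -4)))/A(-73) = (3*(15 + 9*3**2)**2)/(42 - 1*(-73)) = (3*(15 + 9*9)**2)/(42 + 73) = (3*(15 + 81)**2)/115 = (3*96**2)*(1/115) = (3*9216)*(1/115) = 27648*(1/115) = 27648/115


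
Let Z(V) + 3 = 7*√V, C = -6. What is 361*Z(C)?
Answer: -1083 + 2527*I*√6 ≈ -1083.0 + 6189.9*I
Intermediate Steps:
Z(V) = -3 + 7*√V
361*Z(C) = 361*(-3 + 7*√(-6)) = 361*(-3 + 7*(I*√6)) = 361*(-3 + 7*I*√6) = -1083 + 2527*I*√6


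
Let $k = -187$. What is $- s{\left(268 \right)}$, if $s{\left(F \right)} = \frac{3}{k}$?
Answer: $\frac{3}{187} \approx 0.016043$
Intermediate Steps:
$s{\left(F \right)} = - \frac{3}{187}$ ($s{\left(F \right)} = \frac{3}{-187} = 3 \left(- \frac{1}{187}\right) = - \frac{3}{187}$)
$- s{\left(268 \right)} = \left(-1\right) \left(- \frac{3}{187}\right) = \frac{3}{187}$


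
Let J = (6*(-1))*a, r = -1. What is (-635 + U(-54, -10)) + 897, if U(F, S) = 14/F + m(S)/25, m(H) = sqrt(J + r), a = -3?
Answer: 7067/27 + sqrt(17)/25 ≈ 261.91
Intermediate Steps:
J = 18 (J = (6*(-1))*(-3) = -6*(-3) = 18)
m(H) = sqrt(17) (m(H) = sqrt(18 - 1) = sqrt(17))
U(F, S) = 14/F + sqrt(17)/25
(-635 + U(-54, -10)) + 897 = (-635 + (14/(-54) + sqrt(17)/25)) + 897 = (-635 + (14*(-1/54) + sqrt(17)/25)) + 897 = (-635 + (-7/27 + sqrt(17)/25)) + 897 = (-17152/27 + sqrt(17)/25) + 897 = 7067/27 + sqrt(17)/25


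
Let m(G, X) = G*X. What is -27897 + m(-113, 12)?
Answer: -29253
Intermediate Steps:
-27897 + m(-113, 12) = -27897 - 113*12 = -27897 - 1356 = -29253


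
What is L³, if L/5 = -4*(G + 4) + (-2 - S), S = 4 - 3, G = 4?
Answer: -5359375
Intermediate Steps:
S = 1
L = -175 (L = 5*(-4*(4 + 4) + (-2 - 1*1)) = 5*(-4*8 + (-2 - 1)) = 5*(-32 - 3) = 5*(-35) = -175)
L³ = (-175)³ = -5359375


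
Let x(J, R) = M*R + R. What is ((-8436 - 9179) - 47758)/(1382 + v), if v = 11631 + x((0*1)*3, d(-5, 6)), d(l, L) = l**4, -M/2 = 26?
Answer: 65373/18862 ≈ 3.4659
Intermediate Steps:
M = -52 (M = -2*26 = -52)
x(J, R) = -51*R (x(J, R) = -52*R + R = -51*R)
v = -20244 (v = 11631 - 51*(-5)**4 = 11631 - 51*625 = 11631 - 31875 = -20244)
((-8436 - 9179) - 47758)/(1382 + v) = ((-8436 - 9179) - 47758)/(1382 - 20244) = (-17615 - 47758)/(-18862) = -65373*(-1/18862) = 65373/18862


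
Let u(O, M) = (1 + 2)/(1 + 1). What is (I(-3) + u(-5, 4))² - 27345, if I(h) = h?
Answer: -109371/4 ≈ -27343.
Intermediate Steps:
u(O, M) = 3/2
(I(-3) + u(-5, 4))² - 27345 = (-3 + 3/2)² - 27345 = (-3/2)² - 27345 = 9/4 - 27345 = -109371/4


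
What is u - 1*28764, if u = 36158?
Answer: 7394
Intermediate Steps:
u - 1*28764 = 36158 - 1*28764 = 36158 - 28764 = 7394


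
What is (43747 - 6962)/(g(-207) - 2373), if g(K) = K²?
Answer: 36785/40476 ≈ 0.90881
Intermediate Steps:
(43747 - 6962)/(g(-207) - 2373) = (43747 - 6962)/((-207)² - 2373) = 36785/(42849 - 2373) = 36785/40476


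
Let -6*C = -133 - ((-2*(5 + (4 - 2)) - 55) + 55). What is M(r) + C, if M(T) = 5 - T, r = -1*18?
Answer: 257/6 ≈ 42.833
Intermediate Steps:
r = -18
C = 119/6 (C = -(-133 - ((-2*(5 + (4 - 2)) - 55) + 55))/6 = -(-133 - ((-2*(5 + 2) - 55) + 55))/6 = -(-133 - ((-2*7 - 55) + 55))/6 = -(-133 - ((-14 - 55) + 55))/6 = -(-133 - (-69 + 55))/6 = -(-133 - 1*(-14))/6 = -(-133 + 14)/6 = -1/6*(-119) = 119/6 ≈ 19.833)
M(r) + C = (5 - 1*(-18)) + 119/6 = (5 + 18) + 119/6 = 23 + 119/6 = 257/6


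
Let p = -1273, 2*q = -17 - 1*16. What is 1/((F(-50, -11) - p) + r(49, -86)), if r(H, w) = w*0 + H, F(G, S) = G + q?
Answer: 2/2511 ≈ 0.00079650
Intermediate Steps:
q = -33/2 (q = (-17 - 1*16)/2 = (-17 - 16)/2 = (1/2)*(-33) = -33/2 ≈ -16.500)
F(G, S) = -33/2 + G (F(G, S) = G - 33/2 = -33/2 + G)
r(H, w) = H (r(H, w) = 0 + H = H)
1/((F(-50, -11) - p) + r(49, -86)) = 1/(((-33/2 - 50) - 1*(-1273)) + 49) = 1/((-133/2 + 1273) + 49) = 1/(2413/2 + 49) = 1/(2511/2) = 2/2511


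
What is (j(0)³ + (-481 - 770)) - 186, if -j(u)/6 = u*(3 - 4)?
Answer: -1437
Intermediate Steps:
j(u) = 6*u (j(u) = -6*u*(3 - 4) = -6*u*(-1) = -(-6)*u = 6*u)
(j(0)³ + (-481 - 770)) - 186 = ((6*0)³ + (-481 - 770)) - 186 = (0³ - 1251) - 186 = (0 - 1251) - 186 = -1251 - 186 = -1437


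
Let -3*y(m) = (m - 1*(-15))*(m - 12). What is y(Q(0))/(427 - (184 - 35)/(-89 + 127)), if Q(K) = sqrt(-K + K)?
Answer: 760/5359 ≈ 0.14182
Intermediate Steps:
Q(K) = 0 (Q(K) = sqrt(0) = 0)
y(m) = -(-12 + m)*(15 + m)/3 (y(m) = -(m - 1*(-15))*(m - 12)/3 = -(m + 15)*(-12 + m)/3 = -(15 + m)*(-12 + m)/3 = -(-12 + m)*(15 + m)/3)
y(Q(0))/(427 - (184 - 35)/(-89 + 127)) = (60 - 1*0 - 1/3*0**2)/(427 - (184 - 35)/(-89 + 127)) = (60 + 0 - 1/3*0)/(427 - 149/38) = (60 + 0 + 0)/(427 - 149/38) = 60/(427 - 1*149/38) = 60/(427 - 149/38) = 60/(16077/38) = 60*(38/16077) = 760/5359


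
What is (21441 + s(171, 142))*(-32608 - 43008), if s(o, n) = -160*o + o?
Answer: 434640768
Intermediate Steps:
s(o, n) = -159*o
(21441 + s(171, 142))*(-32608 - 43008) = (21441 - 159*171)*(-32608 - 43008) = (21441 - 27189)*(-75616) = -5748*(-75616) = 434640768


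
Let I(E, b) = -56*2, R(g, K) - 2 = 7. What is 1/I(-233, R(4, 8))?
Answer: -1/112 ≈ -0.0089286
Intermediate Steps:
R(g, K) = 9 (R(g, K) = 2 + 7 = 9)
I(E, b) = -112
1/I(-233, R(4, 8)) = 1/(-112) = -1/112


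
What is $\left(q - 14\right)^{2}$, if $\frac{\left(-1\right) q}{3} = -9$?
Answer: $169$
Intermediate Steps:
$q = 27$ ($q = \left(-3\right) \left(-9\right) = 27$)
$\left(q - 14\right)^{2} = \left(27 - 14\right)^{2} = 13^{2} = 169$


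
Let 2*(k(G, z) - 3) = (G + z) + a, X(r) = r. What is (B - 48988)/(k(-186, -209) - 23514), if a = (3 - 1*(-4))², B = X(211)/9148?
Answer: 448142013/216661232 ≈ 2.0684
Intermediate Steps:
B = 211/9148 ≈ 0.023065
a = 49 (a = (3 + 4)² = 7² = 49)
k(G, z) = 55/2 + G/2 + z/2 (k(G, z) = 3 + ((G + z) + 49)/2 = 3 + (49 + G + z)/2 = 3 + (49/2 + G/2 + z/2) = 55/2 + G/2 + z/2)
(B - 48988)/(k(-186, -209) - 23514) = (211/9148 - 48988)/((55/2 + (½)*(-186) + (½)*(-209)) - 23514) = -448142013/(9148*((55/2 - 93 - 209/2) - 23514)) = -448142013/(9148*(-170 - 23514)) = -448142013/9148/(-23684) = -448142013/9148*(-1/23684) = 448142013/216661232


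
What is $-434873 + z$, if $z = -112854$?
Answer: $-547727$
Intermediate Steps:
$-434873 + z = -434873 - 112854 = -547727$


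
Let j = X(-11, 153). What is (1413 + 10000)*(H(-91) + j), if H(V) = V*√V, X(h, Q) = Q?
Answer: 1746189 - 1038583*I*√91 ≈ 1.7462e+6 - 9.9075e+6*I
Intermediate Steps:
j = 153
H(V) = V^(3/2)
(1413 + 10000)*(H(-91) + j) = (1413 + 10000)*((-91)^(3/2) + 153) = 11413*(-91*I*√91 + 153) = 11413*(153 - 91*I*√91) = 1746189 - 1038583*I*√91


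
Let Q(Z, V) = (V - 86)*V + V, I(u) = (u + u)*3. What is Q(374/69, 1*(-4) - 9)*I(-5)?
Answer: -38220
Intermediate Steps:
I(u) = 6*u (I(u) = (2*u)*3 = 6*u)
Q(Z, V) = V + V*(-86 + V) (Q(Z, V) = (-86 + V)*V + V = V*(-86 + V) + V = V + V*(-86 + V))
Q(374/69, 1*(-4) - 9)*I(-5) = ((1*(-4) - 9)*(-85 + (1*(-4) - 9)))*(6*(-5)) = ((-4 - 9)*(-85 + (-4 - 9)))*(-30) = -13*(-85 - 13)*(-30) = -13*(-98)*(-30) = 1274*(-30) = -38220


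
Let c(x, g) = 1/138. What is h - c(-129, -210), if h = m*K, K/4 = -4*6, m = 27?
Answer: -357697/138 ≈ -2592.0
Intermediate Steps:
K = -96 (K = 4*(-4*6) = 4*(-24) = -96)
c(x, g) = 1/138
h = -2592 (h = 27*(-96) = -2592)
h - c(-129, -210) = -2592 - 1*1/138 = -2592 - 1/138 = -357697/138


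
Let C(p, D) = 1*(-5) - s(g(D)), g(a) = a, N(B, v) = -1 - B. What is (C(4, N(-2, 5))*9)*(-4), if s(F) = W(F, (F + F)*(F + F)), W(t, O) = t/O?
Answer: 189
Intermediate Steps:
s(F) = 1/(4*F) (s(F) = F/(((F + F)*(F + F))) = F/(((2*F)*(2*F))) = F/((4*F²)) = F*(1/(4*F²)) = 1/(4*F))
C(p, D) = -5 - 1/(4*D) (C(p, D) = 1*(-5) - 1/(4*D) = -5 - 1/(4*D))
(C(4, N(-2, 5))*9)*(-4) = ((-5 - 1/(4*(-1 - 1*(-2))))*9)*(-4) = ((-5 - 1/(4*(-1 + 2)))*9)*(-4) = ((-5 - ¼/1)*9)*(-4) = ((-5 - ¼*1)*9)*(-4) = ((-5 - ¼)*9)*(-4) = -21/4*9*(-4) = -189/4*(-4) = 189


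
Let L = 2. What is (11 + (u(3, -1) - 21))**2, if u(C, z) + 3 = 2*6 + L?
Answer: 1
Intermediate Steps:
u(C, z) = 11 (u(C, z) = -3 + (2*6 + 2) = -3 + (12 + 2) = -3 + 14 = 11)
(11 + (u(3, -1) - 21))**2 = (11 + (11 - 21))**2 = (11 - 10)**2 = 1**2 = 1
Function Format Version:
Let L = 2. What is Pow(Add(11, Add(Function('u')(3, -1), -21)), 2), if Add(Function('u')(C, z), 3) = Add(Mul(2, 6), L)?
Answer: 1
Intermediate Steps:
Function('u')(C, z) = 11 (Function('u')(C, z) = Add(-3, Add(Mul(2, 6), 2)) = Add(-3, Add(12, 2)) = Add(-3, 14) = 11)
Pow(Add(11, Add(Function('u')(3, -1), -21)), 2) = Pow(Add(11, Add(11, -21)), 2) = Pow(Add(11, -10), 2) = Pow(1, 2) = 1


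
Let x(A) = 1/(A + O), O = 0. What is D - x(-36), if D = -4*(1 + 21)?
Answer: -3167/36 ≈ -87.972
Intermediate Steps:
x(A) = 1/A (x(A) = 1/(A + 0) = 1/A)
D = -88 (D = -4*22 = -88)
D - x(-36) = -88 - 1/(-36) = -88 - 1*(-1/36) = -88 + 1/36 = -3167/36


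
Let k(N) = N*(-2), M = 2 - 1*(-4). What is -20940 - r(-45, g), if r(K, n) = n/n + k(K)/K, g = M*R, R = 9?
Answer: -20939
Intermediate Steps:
M = 6 (M = 2 + 4 = 6)
k(N) = -2*N
g = 54 (g = 6*9 = 54)
r(K, n) = -1 (r(K, n) = n/n + (-2*K)/K = 1 - 2 = -1)
-20940 - r(-45, g) = -20940 - 1*(-1) = -20940 + 1 = -20939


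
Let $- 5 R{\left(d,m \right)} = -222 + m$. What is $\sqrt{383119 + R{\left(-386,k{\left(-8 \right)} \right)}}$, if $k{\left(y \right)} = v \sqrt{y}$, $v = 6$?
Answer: $\frac{\sqrt{9579085 - 60 i \sqrt{2}}}{5} \approx 619.0 - 0.0027416 i$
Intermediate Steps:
$k{\left(y \right)} = 6 \sqrt{y}$
$R{\left(d,m \right)} = \frac{222}{5} - \frac{m}{5}$ ($R{\left(d,m \right)} = - \frac{-222 + m}{5} = \frac{222}{5} - \frac{m}{5}$)
$\sqrt{383119 + R{\left(-386,k{\left(-8 \right)} \right)}} = \sqrt{383119 + \left(\frac{222}{5} - \frac{6 \sqrt{-8}}{5}\right)} = \sqrt{383119 + \left(\frac{222}{5} - \frac{6 \cdot 2 i \sqrt{2}}{5}\right)} = \sqrt{383119 + \left(\frac{222}{5} - \frac{12 i \sqrt{2}}{5}\right)} = \sqrt{\frac{1915817}{5} - \frac{12 i \sqrt{2}}{5}}$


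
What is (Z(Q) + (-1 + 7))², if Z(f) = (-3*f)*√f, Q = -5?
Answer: -1089 + 180*I*√5 ≈ -1089.0 + 402.49*I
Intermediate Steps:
Z(f) = -3*f^(3/2)
(Z(Q) + (-1 + 7))² = (-(-15)*I*√5 + (-1 + 7))² = (-(-15)*I*√5 + 6)² = (15*I*√5 + 6)² = (6 + 15*I*√5)²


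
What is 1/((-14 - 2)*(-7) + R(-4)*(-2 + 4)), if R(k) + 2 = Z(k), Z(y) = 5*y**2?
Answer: 1/268 ≈ 0.0037313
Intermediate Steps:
R(k) = -2 + 5*k**2
1/((-14 - 2)*(-7) + R(-4)*(-2 + 4)) = 1/((-14 - 2)*(-7) + (-2 + 5*(-4)**2)*(-2 + 4)) = 1/(-16*(-7) + (-2 + 5*16)*2) = 1/(112 + (-2 + 80)*2) = 1/(112 + 78*2) = 1/(112 + 156) = 1/268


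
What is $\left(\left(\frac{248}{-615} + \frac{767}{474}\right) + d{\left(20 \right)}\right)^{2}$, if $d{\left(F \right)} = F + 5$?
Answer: $\frac{6488742384601}{9442008900} \approx 687.22$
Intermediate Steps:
$d{\left(F \right)} = 5 + F$
$\left(\left(\frac{248}{-615} + \frac{767}{474}\right) + d{\left(20 \right)}\right)^{2} = \left(\left(\frac{248}{-615} + \frac{767}{474}\right) + \left(5 + 20\right)\right)^{2} = \left(\left(248 \left(- \frac{1}{615}\right) + 767 \cdot \frac{1}{474}\right) + 25\right)^{2} = \left(\left(- \frac{248}{615} + \frac{767}{474}\right) + 25\right)^{2} = \left(\frac{118051}{97170} + 25\right)^{2} = \left(\frac{2547301}{97170}\right)^{2} = \frac{6488742384601}{9442008900}$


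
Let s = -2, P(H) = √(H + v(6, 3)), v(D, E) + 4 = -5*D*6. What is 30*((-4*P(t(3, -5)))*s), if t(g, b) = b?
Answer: 720*I*√21 ≈ 3299.5*I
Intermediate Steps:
v(D, E) = -4 - 30*D (v(D, E) = -4 - 5*D*6 = -4 - 30*D)
P(H) = √(-184 + H) (P(H) = √(H + (-4 - 30*6)) = √(H + (-4 - 180)) = √(H - 184) = √(-184 + H))
30*((-4*P(t(3, -5)))*s) = 30*(-4*√(-184 - 5)*(-2)) = 30*(-12*I*√21*(-2)) = 30*(24*I*√21) = 720*I*√21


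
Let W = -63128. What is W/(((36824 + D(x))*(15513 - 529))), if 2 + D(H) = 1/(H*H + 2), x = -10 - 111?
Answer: -115547913/1009892656531 ≈ -0.00011442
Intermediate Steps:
x = -121
D(H) = -2 + 1/(2 + H²) (D(H) = -2 + 1/(H*H + 2) = -2 + 1/(H² + 2) = -2 + 1/(2 + H²))
W/(((36824 + D(x))*(15513 - 529))) = -63128*1/((15513 - 529)*(36824 + (-3 - 2*(-121)²)/(2 + (-121)²))) = -63128*1/(14984*(36824 + (-3 - 2*14641)/(2 + 14641))) = -63128*1/(14984*(36824 + (-3 - 29282)/14643)) = -63128*1/(14984*(36824 + (1/14643)*(-29285))) = -63128*1/(14984*(36824 - 29285/14643)) = -63128/((539184547/14643)*14984) = -63128/8079141252248/14643 = -63128*14643/8079141252248 = -115547913/1009892656531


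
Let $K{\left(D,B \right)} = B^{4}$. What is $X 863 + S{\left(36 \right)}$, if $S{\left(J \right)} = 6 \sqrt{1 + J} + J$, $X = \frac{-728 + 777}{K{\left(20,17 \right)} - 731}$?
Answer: $\frac{3022727}{82790} + 6 \sqrt{37} \approx 73.007$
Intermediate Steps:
$X = \frac{49}{82790}$ ($X = \frac{-728 + 777}{17^{4} - 731} = \frac{49}{83521 - 731} = \frac{49}{82790} \approx 0.00059186$)
$S{\left(J \right)} = J + 6 \sqrt{1 + J}$
$X 863 + S{\left(36 \right)} = \frac{49}{82790} \cdot 863 + \left(36 + 6 \sqrt{1 + 36}\right) = \frac{42287}{82790} + \left(36 + 6 \sqrt{37}\right) = \frac{3022727}{82790} + 6 \sqrt{37}$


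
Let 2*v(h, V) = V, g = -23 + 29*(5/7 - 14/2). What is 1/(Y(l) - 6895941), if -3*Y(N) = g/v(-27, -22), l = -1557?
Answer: -77/530987936 ≈ -1.4501e-7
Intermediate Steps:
g = -1437/7 (g = -23 + 29*(5*(⅐) - 14*½) = -23 + 29*(5/7 - 7) = -23 + 29*(-44/7) = -23 - 1276/7 = -1437/7 ≈ -205.29)
v(h, V) = V/2
Y(N) = -479/77 (Y(N) = -(-479)/(7*((½)*(-22))) = -(-479)/(7*(-11)) = -(-479)*(-1)/(7*11) = -⅓*1437/77 = -479/77)
1/(Y(l) - 6895941) = 1/(-479/77 - 6895941) = 1/(-530987936/77) = -77/530987936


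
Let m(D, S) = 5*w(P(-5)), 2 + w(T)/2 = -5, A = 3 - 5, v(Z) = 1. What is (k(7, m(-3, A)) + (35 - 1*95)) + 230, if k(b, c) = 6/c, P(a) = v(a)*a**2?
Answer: 5947/35 ≈ 169.91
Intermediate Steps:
A = -2
P(a) = a**2 (P(a) = 1*a**2 = a**2)
w(T) = -14 (w(T) = -4 + 2*(-5) = -4 - 10 = -14)
m(D, S) = -70 (m(D, S) = 5*(-14) = -70)
(k(7, m(-3, A)) + (35 - 1*95)) + 230 = (6/(-70) + (35 - 1*95)) + 230 = (6*(-1/70) + (35 - 95)) + 230 = (-3/35 - 60) + 230 = -2103/35 + 230 = 5947/35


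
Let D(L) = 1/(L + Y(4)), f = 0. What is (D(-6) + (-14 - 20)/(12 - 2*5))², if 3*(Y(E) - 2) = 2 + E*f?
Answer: 29929/100 ≈ 299.29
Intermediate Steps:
Y(E) = 8/3 (Y(E) = 2 + (2 + E*0)/3 = 2 + (2 + 0)/3 = 2 + (⅓)*2 = 2 + ⅔ = 8/3)
D(L) = 1/(8/3 + L) (D(L) = 1/(L + 8/3) = 1/(8/3 + L))
(D(-6) + (-14 - 20)/(12 - 2*5))² = (3/(8 + 3*(-6)) + (-14 - 20)/(12 - 2*5))² = (3/(8 - 18) - 34/(12 - 10))² = (3/(-10) - 34/2)² = (3*(-⅒) - 34*½)² = (-3/10 - 17)² = (-173/10)² = 29929/100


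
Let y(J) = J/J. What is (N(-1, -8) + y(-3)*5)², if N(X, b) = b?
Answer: 9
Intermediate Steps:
y(J) = 1
(N(-1, -8) + y(-3)*5)² = (-8 + 1*5)² = (-8 + 5)² = (-3)² = 9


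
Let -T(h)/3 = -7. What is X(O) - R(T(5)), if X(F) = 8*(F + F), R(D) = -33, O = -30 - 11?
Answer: -623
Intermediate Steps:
T(h) = 21 (T(h) = -3*(-7) = 21)
O = -41
X(F) = 16*F (X(F) = 8*(2*F) = 16*F)
X(O) - R(T(5)) = 16*(-41) - 1*(-33) = -656 + 33 = -623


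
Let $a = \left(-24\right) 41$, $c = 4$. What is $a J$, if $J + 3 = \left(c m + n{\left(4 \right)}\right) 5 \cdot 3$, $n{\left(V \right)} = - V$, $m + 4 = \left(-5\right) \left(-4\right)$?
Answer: $-882648$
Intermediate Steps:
$m = 16$ ($m = -4 - -20 = -4 + 20 = 16$)
$J = 897$ ($J = -3 + \left(4 \cdot 16 - 4\right) 5 \cdot 3 = -3 + \left(64 - 4\right) 5 \cdot 3 = -3 + 60 \cdot 5 \cdot 3 = -3 + 300 \cdot 3 = -3 + 900 = 897$)
$a = -984$
$a J = \left(-984\right) 897 = -882648$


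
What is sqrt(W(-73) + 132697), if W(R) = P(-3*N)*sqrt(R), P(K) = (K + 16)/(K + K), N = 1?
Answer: sqrt(4777092 - 78*I*sqrt(73))/6 ≈ 364.28 - 0.025409*I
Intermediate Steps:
P(K) = (16 + K)/(2*K) (P(K) = (16 + K)/((2*K)) = (16 + K)*(1/(2*K)) = (16 + K)/(2*K))
W(R) = -13*sqrt(R)/6 (W(R) = ((16 - 3*1)/(2*((-3*1))))*sqrt(R) = ((1/2)*(16 - 3)/(-3))*sqrt(R) = ((1/2)*(-1/3)*13)*sqrt(R) = -13*sqrt(R)/6)
sqrt(W(-73) + 132697) = sqrt(-13*I*sqrt(73)/6 + 132697) = sqrt(132697 - 13*I*sqrt(73)/6)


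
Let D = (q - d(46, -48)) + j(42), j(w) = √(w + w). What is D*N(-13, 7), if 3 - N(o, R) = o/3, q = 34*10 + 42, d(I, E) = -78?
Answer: 10120/3 + 44*√21/3 ≈ 3440.5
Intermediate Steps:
q = 382 (q = 340 + 42 = 382)
j(w) = √2*√w (j(w) = √(2*w) = √2*√w)
D = 460 + 2*√21 (D = (382 - 1*(-78)) + √2*√42 = (382 + 78) + 2*√21 = 460 + 2*√21 ≈ 469.17)
N(o, R) = 3 - o/3
D*N(-13, 7) = (460 + 2*√21)*(3 - ⅓*(-13)) = (460 + 2*√21)*(3 + 13/3) = (460 + 2*√21)*(22/3) = 10120/3 + 44*√21/3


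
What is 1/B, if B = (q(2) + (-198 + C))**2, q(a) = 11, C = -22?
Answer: 1/43681 ≈ 2.2893e-5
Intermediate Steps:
B = 43681 (B = (11 + (-198 - 22))**2 = (11 - 220)**2 = (-209)**2 = 43681)
1/B = 1/43681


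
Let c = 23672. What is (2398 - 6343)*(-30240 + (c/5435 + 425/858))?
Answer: 37081278598987/310882 ≈ 1.1928e+8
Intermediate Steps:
(2398 - 6343)*(-30240 + (c/5435 + 425/858)) = (2398 - 6343)*(-30240 + (23672/5435 + 425/858)) = -3945*(-30240 + (23672*(1/5435) + 425*(1/858))) = -3945*(-30240 + (23672/5435 + 425/858)) = -3945*(-30240 + 22620451/4663230) = -3945*(-140993454749/4663230) = 37081278598987/310882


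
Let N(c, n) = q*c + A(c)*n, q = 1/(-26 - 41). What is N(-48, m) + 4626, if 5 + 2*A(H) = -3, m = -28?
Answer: 317494/67 ≈ 4738.7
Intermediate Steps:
A(H) = -4 (A(H) = -5/2 + (½)*(-3) = -5/2 - 3/2 = -4)
q = -1/67 (q = 1/(-67) = -1/67 ≈ -0.014925)
N(c, n) = -4*n - c/67 (N(c, n) = -c/67 - 4*n = -4*n - c/67)
N(-48, m) + 4626 = (-4*(-28) - 1/67*(-48)) + 4626 = (112 + 48/67) + 4626 = 7552/67 + 4626 = 317494/67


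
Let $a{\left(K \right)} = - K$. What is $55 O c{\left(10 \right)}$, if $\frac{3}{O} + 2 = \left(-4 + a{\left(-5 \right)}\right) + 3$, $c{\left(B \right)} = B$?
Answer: $825$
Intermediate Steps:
$O = \frac{3}{2}$ ($O = \frac{3}{-2 + \left(\left(-4 - -5\right) + 3\right)} = \frac{3}{-2 + \left(\left(-4 + 5\right) + 3\right)} = \frac{3}{-2 + \left(1 + 3\right)} = \frac{3}{-2 + 4} = \frac{3}{2} \approx 1.5$)
$55 O c{\left(10 \right)} = 55 \cdot \frac{3}{2} \cdot 10 = \frac{165}{2} \cdot 10 = 825$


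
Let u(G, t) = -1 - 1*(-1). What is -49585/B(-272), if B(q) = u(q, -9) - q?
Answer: -49585/272 ≈ -182.30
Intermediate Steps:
u(G, t) = 0 (u(G, t) = -1 + 1 = 0)
B(q) = -q (B(q) = 0 - q = -q)
-49585/B(-272) = -49585/((-1*(-272))) = -49585/272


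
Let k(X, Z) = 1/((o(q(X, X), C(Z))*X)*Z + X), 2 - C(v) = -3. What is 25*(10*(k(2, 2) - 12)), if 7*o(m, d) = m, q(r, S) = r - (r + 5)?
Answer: -9875/3 ≈ -3291.7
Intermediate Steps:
q(r, S) = -5 (q(r, S) = r - (5 + r) = r + (-5 - r) = -5)
C(v) = 5 (C(v) = 2 - 1*(-3) = 2 + 3 = 5)
o(m, d) = m/7
k(X, Z) = 1/(X - 5*X*Z/7) (k(X, Z) = 1/((((⅐)*(-5))*X)*Z + X) = 1/((-5*X/7)*Z + X) = 1/(-5*X*Z/7 + X) = 1/(X - 5*X*Z/7))
25*(10*(k(2, 2) - 12)) = 25*(10*(-7/(2*(-7 + 5*2)) - 12)) = 25*(10*(-7*½/(-7 + 10) - 12)) = 25*(10*(-7*½/3 - 12)) = 25*(10*(-7*½*⅓ - 12)) = 25*(10*(-7/6 - 12)) = 25*(10*(-79/6)) = 25*(-395/3) = -9875/3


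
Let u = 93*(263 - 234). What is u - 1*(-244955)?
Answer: 247652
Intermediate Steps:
u = 2697 (u = 93*29 = 2697)
u - 1*(-244955) = 2697 - 1*(-244955) = 2697 + 244955 = 247652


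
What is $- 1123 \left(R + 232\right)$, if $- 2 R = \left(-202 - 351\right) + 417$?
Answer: $-336900$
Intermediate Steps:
$R = 68$ ($R = - \frac{\left(-202 - 351\right) + 417}{2} = - \frac{-553 + 417}{2} = \left(- \frac{1}{2}\right) \left(-136\right) = 68$)
$- 1123 \left(R + 232\right) = - 1123 \left(68 + 232\right) = \left(-1123\right) 300 = -336900$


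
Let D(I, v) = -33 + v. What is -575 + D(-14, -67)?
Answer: -675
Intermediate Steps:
-575 + D(-14, -67) = -575 + (-33 - 67) = -575 - 100 = -675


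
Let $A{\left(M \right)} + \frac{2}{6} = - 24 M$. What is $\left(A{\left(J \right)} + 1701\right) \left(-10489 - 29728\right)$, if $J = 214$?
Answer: $\frac{414476402}{3} \approx 1.3816 \cdot 10^{8}$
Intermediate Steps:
$A{\left(M \right)} = - \frac{1}{3} - 24 M$
$\left(A{\left(J \right)} + 1701\right) \left(-10489 - 29728\right) = \left(\left(- \frac{1}{3} - 5136\right) + 1701\right) \left(-10489 - 29728\right) = \left(\left(- \frac{1}{3} - 5136\right) + 1701\right) \left(-40217\right) = \left(- \frac{15409}{3} + 1701\right) \left(-40217\right) = \left(- \frac{10306}{3}\right) \left(-40217\right) = \frac{414476402}{3}$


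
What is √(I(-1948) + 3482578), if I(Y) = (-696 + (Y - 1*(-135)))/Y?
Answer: √3303839388611/974 ≈ 1866.2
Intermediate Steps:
I(Y) = (-561 + Y)/Y (I(Y) = (-696 + (Y + 135))/Y = (-696 + (135 + Y))/Y = (-561 + Y)/Y)
√(I(-1948) + 3482578) = √((-561 - 1948)/(-1948) + 3482578) = √(-1/1948*(-2509) + 3482578) = √(2509/1948 + 3482578) = √(6784064453/1948) = √3303839388611/974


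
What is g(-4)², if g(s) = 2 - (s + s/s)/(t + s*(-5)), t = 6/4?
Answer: 8464/1849 ≈ 4.5776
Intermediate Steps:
t = 3/2 (t = 6*(¼) = 3/2 ≈ 1.5000)
g(s) = 2 - (1 + s)/(3/2 - 5*s) (g(s) = 2 - (s + s/s)/(3/2 + s*(-5)) = 2 - (s + 1)/(3/2 - 5*s) = 2 - (1 + s)/(3/2 - 5*s))
g(-4)² = (2*(-2 + 11*(-4))/(-3 + 10*(-4)))² = (2*(-2 - 44)/(-3 - 40))² = (2*(-46)/(-43))² = (2*(-1/43)*(-46))² = (92/43)² = 8464/1849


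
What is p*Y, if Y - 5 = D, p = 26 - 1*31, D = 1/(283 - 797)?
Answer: -12845/514 ≈ -24.990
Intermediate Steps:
D = -1/514 (D = 1/(-514) = -1/514 ≈ -0.0019455)
p = -5 (p = 26 - 31 = -5)
Y = 2569/514 (Y = 5 - 1/514 = 2569/514 ≈ 4.9981)
p*Y = -5*2569/514 = -12845/514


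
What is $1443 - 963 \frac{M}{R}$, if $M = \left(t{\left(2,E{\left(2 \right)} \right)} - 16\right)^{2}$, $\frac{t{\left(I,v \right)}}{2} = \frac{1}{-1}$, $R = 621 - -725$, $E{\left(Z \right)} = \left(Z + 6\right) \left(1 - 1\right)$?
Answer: $\frac{815133}{673} \approx 1211.2$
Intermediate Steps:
$E{\left(Z \right)} = 0$ ($E{\left(Z \right)} = \left(6 + Z\right) 0 = 0$)
$R = 1346$ ($R = 621 + 725 = 1346$)
$t{\left(I,v \right)} = -2$ ($t{\left(I,v \right)} = \frac{2}{-1} = 2 \left(-1\right) = -2$)
$M = 324$ ($M = \left(-2 - 16\right)^{2} = \left(-18\right)^{2} = 324$)
$1443 - 963 \frac{M}{R} = 1443 - 963 \cdot \frac{324}{1346} = 1443 - 963 \cdot 324 \cdot \frac{1}{1346} = 1443 - \frac{156006}{673} = \frac{815133}{673}$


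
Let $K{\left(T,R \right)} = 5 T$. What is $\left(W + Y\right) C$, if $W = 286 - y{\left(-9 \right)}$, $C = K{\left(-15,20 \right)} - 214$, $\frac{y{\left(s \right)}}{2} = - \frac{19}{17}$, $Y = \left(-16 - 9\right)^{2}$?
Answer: $-263925$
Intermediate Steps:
$Y = 625$ ($Y = \left(-25\right)^{2} = 625$)
$y{\left(s \right)} = - \frac{38}{17}$ ($y{\left(s \right)} = 2 \left(- \frac{19}{17}\right) = - \frac{38}{17}$)
$C = -289$ ($C = 5 \left(-15\right) - 214 = -75 - 214 = -289$)
$W = \frac{4900}{17}$ ($W = 286 - - \frac{38}{17} = 286 + \frac{38}{17} = \frac{4900}{17} \approx 288.24$)
$\left(W + Y\right) C = \left(\frac{4900}{17} + 625\right) \left(-289\right) = \frac{15525}{17} \left(-289\right) = -263925$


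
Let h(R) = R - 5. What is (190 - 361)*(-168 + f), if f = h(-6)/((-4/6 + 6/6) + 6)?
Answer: 29025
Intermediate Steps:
h(R) = -5 + R
f = -33/19 (f = (-5 - 6)/((-4/6 + 6/6) + 6) = -11/((-4*1/6 + 6*(1/6)) + 6) = -11/((-2/3 + 1) + 6) = -11/(1/3 + 6) = -11/(19/3) = (3/19)*(-11) = -33/19 ≈ -1.7368)
(190 - 361)*(-168 + f) = (190 - 361)*(-168 - 33/19) = -171*(-3225/19) = 29025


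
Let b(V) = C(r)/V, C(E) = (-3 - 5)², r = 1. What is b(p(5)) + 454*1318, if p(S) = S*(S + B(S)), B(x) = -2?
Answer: 8975644/15 ≈ 5.9838e+5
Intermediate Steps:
C(E) = 64 (C(E) = (-8)² = 64)
p(S) = S*(-2 + S) (p(S) = S*(S - 2) = S*(-2 + S))
b(V) = 64/V
b(p(5)) + 454*1318 = 64/((5*(-2 + 5))) + 454*1318 = 64/((5*3)) + 598372 = 64/15 + 598372 = 8975644/15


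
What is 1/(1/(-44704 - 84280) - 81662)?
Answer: -128984/10533091409 ≈ -1.2246e-5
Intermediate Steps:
1/(1/(-44704 - 84280) - 81662) = 1/(1/(-128984) - 81662) = 1/(-1/128984 - 81662) = 1/(-10533091409/128984) = -128984/10533091409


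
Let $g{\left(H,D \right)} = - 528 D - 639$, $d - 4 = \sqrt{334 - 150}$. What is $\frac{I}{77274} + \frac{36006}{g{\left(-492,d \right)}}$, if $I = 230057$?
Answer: $\frac{218693512459}{41716755270} - \frac{4224704 \sqrt{46}}{4858695} \approx -0.65499$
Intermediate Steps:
$d = 4 + 2 \sqrt{46}$ ($d = 4 + \sqrt{334 - 150} = 4 + \sqrt{184} = 4 + 2 \sqrt{46} \approx 17.565$)
$g{\left(H,D \right)} = -639 - 528 D$
$\frac{I}{77274} + \frac{36006}{g{\left(-492,d \right)}} = \frac{230057}{77274} + \frac{36006}{-639 - 528 \left(4 + 2 \sqrt{46}\right)} = 230057 \cdot \frac{1}{77274} + \frac{36006}{-639 - \left(2112 + 1056 \sqrt{46}\right)} = \frac{230057}{77274} + \frac{36006}{-2751 - 1056 \sqrt{46}}$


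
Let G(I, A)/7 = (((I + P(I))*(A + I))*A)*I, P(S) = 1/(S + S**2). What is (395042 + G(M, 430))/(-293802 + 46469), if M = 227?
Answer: -3872299113331/9398654 ≈ -4.1201e+5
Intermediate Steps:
G(I, A) = 7*A*I*(A + I)*(I + 1/(I*(1 + I))) (G(I, A) = 7*((((I + 1/(I*(1 + I)))*(A + I))*A)*I) = 7*((((A + I)*(I + 1/(I*(1 + I))))*A)*I) = 7*((A*(A + I)*(I + 1/(I*(1 + I))))*I) = 7*(A*I*(A + I)*(I + 1/(I*(1 + I)))) = 7*A*I*(A + I)*(I + 1/(I*(1 + I))))
(395042 + G(M, 430))/(-293802 + 46469) = (395042 + 7*430*(430 + 227 + 227**2*(1 + 227)*(430 + 227))/(1 + 227))/(-293802 + 46469) = (395042 + 7*430*(430 + 227 + 51529*228*657)/228)/(-247333) = (395042 + 7*430*(1/228)*(430 + 227 + 7718838084))*(-1/247333) = (395042 + 7*430*(1/228)*7718838741)*(-1/247333) = (395042 + 3872284101735/38)*(-1/247333) = (3872299113331/38)*(-1/247333) = -3872299113331/9398654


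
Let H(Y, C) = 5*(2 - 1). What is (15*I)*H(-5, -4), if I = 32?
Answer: 2400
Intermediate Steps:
H(Y, C) = 5 (H(Y, C) = 5*1 = 5)
(15*I)*H(-5, -4) = (15*32)*5 = 480*5 = 2400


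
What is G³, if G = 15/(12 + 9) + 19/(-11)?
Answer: -474552/456533 ≈ -1.0395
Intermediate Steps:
G = -78/77 (G = 15/21 + 19*(-1/11) = 15*(1/21) - 19/11 = 5/7 - 19/11 = -78/77 ≈ -1.0130)
G³ = (-78/77)³ = -474552/456533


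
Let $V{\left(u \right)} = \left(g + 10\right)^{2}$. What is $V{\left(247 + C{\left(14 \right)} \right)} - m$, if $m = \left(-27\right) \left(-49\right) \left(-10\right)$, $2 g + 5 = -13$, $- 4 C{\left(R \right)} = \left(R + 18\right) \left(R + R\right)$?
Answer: $13231$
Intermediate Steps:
$C{\left(R \right)} = - \frac{R \left(18 + R\right)}{2}$ ($C{\left(R \right)} = - \frac{\left(R + 18\right) \left(R + R\right)}{4} = - \frac{\left(18 + R\right) 2 R}{4} = - \frac{2 R \left(18 + R\right)}{4} = - \frac{R \left(18 + R\right)}{2}$)
$g = -9$ ($g = - \frac{5}{2} + \frac{1}{2} \left(-13\right) = - \frac{5}{2} - \frac{13}{2} = -9$)
$V{\left(u \right)} = 1$ ($V{\left(u \right)} = \left(-9 + 10\right)^{2} = 1^{2} = 1$)
$m = -13230$ ($m = 1323 \left(-10\right) = -13230$)
$V{\left(247 + C{\left(14 \right)} \right)} - m = 1 - -13230 = 1 + 13230 = 13231$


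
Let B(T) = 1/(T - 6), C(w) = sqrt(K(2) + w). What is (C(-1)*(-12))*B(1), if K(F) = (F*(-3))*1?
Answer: 12*I*sqrt(7)/5 ≈ 6.3498*I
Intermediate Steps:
K(F) = -3*F (K(F) = -3*F*1 = -3*F)
C(w) = sqrt(-6 + w) (C(w) = sqrt(-3*2 + w) = sqrt(-6 + w))
B(T) = 1/(-6 + T)
(C(-1)*(-12))*B(1) = (sqrt(-6 - 1)*(-12))/(-6 + 1) = (sqrt(-7)*(-12))/(-5) = ((I*sqrt(7))*(-12))*(-1/5) = -12*I*sqrt(7)*(-1/5) = 12*I*sqrt(7)/5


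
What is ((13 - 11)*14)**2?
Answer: 784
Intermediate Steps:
((13 - 11)*14)**2 = (2*14)**2 = 28**2 = 784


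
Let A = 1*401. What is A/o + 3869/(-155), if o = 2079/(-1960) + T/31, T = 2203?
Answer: -1811426677/94183115 ≈ -19.233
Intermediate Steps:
A = 401
o = 607633/8680 (o = 2079/(-1960) + 2203/31 = 2079*(-1/1960) + 2203*(1/31) = -297/280 + 2203/31 = 607633/8680 ≈ 70.004)
A/o + 3869/(-155) = 401/(607633/8680) + 3869/(-155) = 401*(8680/607633) + 3869*(-1/155) = 3480680/607633 - 3869/155 = -1811426677/94183115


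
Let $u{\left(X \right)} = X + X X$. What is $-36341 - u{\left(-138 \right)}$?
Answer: $-55247$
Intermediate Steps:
$u{\left(X \right)} = X + X^{2}$
$-36341 - u{\left(-138 \right)} = -36341 - - 138 \left(1 - 138\right) = -36341 - \left(-138\right) \left(-137\right) = -36341 - 18906 = -55247$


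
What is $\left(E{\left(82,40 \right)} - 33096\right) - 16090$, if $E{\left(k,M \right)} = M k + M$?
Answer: $-45866$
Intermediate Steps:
$E{\left(k,M \right)} = M + M k$
$\left(E{\left(82,40 \right)} - 33096\right) - 16090 = \left(40 \left(1 + 82\right) - 33096\right) - 16090 = \left(40 \cdot 83 - 33096\right) - 16090 = \left(3320 - 33096\right) - 16090 = -29776 - 16090 = -45866$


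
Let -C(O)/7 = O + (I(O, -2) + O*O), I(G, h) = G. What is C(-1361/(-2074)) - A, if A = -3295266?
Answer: 14174455128373/4301476 ≈ 3.2953e+6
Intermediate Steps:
C(O) = -14*O - 7*O**2 (C(O) = -7*(O + (O + O*O)) = -7*(O + (O + O**2)) = -7*(O**2 + 2*O) = -14*O - 7*O**2)
C(-1361/(-2074)) - A = 7*(-1361/(-2074))*(-2 - (-1361)/(-2074)) - 1*(-3295266) = 7*(-1361*(-1/2074))*(-2 - (-1361)*(-1)/2074) + 3295266 = 7*(1361/2074)*(-2 - 1*1361/2074) + 3295266 = 7*(1361/2074)*(-2 - 1361/2074) + 3295266 = 7*(1361/2074)*(-5509/2074) + 3295266 = -52484243/4301476 + 3295266 = 14174455128373/4301476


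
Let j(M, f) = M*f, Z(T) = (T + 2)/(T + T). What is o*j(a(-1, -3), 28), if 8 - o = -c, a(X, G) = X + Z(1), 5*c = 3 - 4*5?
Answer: 322/5 ≈ 64.400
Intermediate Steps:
Z(T) = (2 + T)/(2*T) (Z(T) = (2 + T)/((2*T)) = (2 + T)*(1/(2*T)) = (2 + T)/(2*T))
c = -17/5 (c = (3 - 4*5)/5 = (3 - 20)/5 = (⅕)*(-17) = -17/5 ≈ -3.4000)
a(X, G) = 3/2 + X (a(X, G) = X + (½)*(2 + 1)/1 = X + (½)*1*3 = X + 3/2 = 3/2 + X)
o = 23/5 (o = 8 - (-1)*(-17)/5 = 8 - 1*17/5 = 8 - 17/5 = 23/5 ≈ 4.6000)
o*j(a(-1, -3), 28) = 23*((3/2 - 1)*28)/5 = 23*((½)*28)/5 = (23/5)*14 = 322/5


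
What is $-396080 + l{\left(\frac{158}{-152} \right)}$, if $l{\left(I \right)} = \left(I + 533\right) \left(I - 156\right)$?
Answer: $- \frac{2770278195}{5776} \approx -4.7962 \cdot 10^{5}$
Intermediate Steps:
$l{\left(I \right)} = \left(-156 + I\right) \left(533 + I\right)$ ($l{\left(I \right)} = \left(533 + I\right) \left(-156 + I\right) = \left(-156 + I\right) \left(533 + I\right)$)
$-396080 + l{\left(\frac{158}{-152} \right)} = -396080 + \left(-83148 + \left(\frac{158}{-152}\right)^{2} + 377 \frac{158}{-152}\right) = -396080 + \left(-83148 + \left(158 \left(- \frac{1}{152}\right)\right)^{2} + 377 \cdot 158 \left(- \frac{1}{152}\right)\right) = -396080 + \left(-83148 + \left(- \frac{79}{76}\right)^{2} + 377 \left(- \frac{79}{76}\right)\right) = -396080 - \frac{482520115}{5776} = - \frac{2770278195}{5776}$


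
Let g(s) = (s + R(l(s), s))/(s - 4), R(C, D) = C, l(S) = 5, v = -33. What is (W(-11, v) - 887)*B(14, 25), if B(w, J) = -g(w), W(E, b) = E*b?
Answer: 4978/5 ≈ 995.60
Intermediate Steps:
g(s) = (5 + s)/(-4 + s) (g(s) = (s + 5)/(s - 4) = (5 + s)/(-4 + s))
B(w, J) = -(5 + w)/(-4 + w)
(W(-11, v) - 887)*B(14, 25) = (-11*(-33) - 887)*((-5 - 1*14)/(-4 + 14)) = (363 - 887)*((-5 - 14)/10) = -262*(-19)/5 = -524*(-19/10) = 4978/5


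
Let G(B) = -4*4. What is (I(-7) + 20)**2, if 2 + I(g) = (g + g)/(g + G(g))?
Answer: 183184/529 ≈ 346.28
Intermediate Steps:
G(B) = -16
I(g) = -2 + 2*g/(-16 + g) (I(g) = -2 + (g + g)/(g - 16) = -2 + (2*g)/(-16 + g) = -2 + 2*g/(-16 + g))
(I(-7) + 20)**2 = (32/(-16 - 7) + 20)**2 = (32/(-23) + 20)**2 = (32*(-1/23) + 20)**2 = (-32/23 + 20)**2 = (428/23)**2 = 183184/529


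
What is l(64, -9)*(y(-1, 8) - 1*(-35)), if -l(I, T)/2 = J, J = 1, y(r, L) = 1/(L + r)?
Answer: -492/7 ≈ -70.286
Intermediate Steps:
l(I, T) = -2 (l(I, T) = -2*1 = -2)
l(64, -9)*(y(-1, 8) - 1*(-35)) = -2*(1/(8 - 1) - 1*(-35)) = -2*(1/7 + 35) = -2*246/7 = -492/7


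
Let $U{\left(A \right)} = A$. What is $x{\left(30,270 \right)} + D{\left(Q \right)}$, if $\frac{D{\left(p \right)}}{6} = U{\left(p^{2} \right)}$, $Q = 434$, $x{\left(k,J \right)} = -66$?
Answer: $1130070$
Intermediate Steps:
$D{\left(p \right)} = 6 p^{2}$
$x{\left(30,270 \right)} + D{\left(Q \right)} = -66 + 6 \cdot 434^{2} = -66 + 6 \cdot 188356 = -66 + 1130136 = 1130070$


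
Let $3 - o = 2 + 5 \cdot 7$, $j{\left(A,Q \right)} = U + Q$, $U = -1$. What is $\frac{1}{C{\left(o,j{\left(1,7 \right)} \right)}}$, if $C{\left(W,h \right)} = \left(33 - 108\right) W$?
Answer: $\frac{1}{2550} \approx 0.00039216$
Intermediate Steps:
$j{\left(A,Q \right)} = -1 + Q$
$o = -34$ ($o = 3 - \left(2 + 5 \cdot 7\right) = 3 - \left(2 + 35\right) = 3 - 37 = -34$)
$C{\left(W,h \right)} = - 75 W$
$\frac{1}{C{\left(o,j{\left(1,7 \right)} \right)}} = \frac{1}{\left(-75\right) \left(-34\right)} = \frac{1}{2550}$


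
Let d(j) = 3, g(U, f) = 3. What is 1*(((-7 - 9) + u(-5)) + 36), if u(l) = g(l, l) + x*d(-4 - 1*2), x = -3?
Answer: 14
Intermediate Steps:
u(l) = -6 (u(l) = 3 - 3*3 = 3 - 9 = -6)
1*(((-7 - 9) + u(-5)) + 36) = 1*(((-7 - 9) - 6) + 36) = 1*((-16 - 6) + 36) = 1*(-22 + 36) = 1*14 = 14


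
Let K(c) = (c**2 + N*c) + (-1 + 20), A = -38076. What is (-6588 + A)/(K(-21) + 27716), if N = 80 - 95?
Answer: -14888/9497 ≈ -1.5677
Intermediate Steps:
N = -15
K(c) = 19 + c**2 - 15*c (K(c) = (c**2 - 15*c) + (-1 + 20) = (c**2 - 15*c) + 19 = 19 + c**2 - 15*c)
(-6588 + A)/(K(-21) + 27716) = (-6588 - 38076)/((19 + (-21)**2 - 15*(-21)) + 27716) = -44664/((19 + 441 + 315) + 27716) = -44664/(775 + 27716) = -44664/28491 = -44664*1/28491 = -14888/9497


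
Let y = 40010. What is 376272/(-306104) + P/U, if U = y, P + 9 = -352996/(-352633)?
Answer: -663703406767583/539846787124790 ≈ -1.2294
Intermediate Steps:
P = -2820701/352633 (P = -9 - 352996/(-352633) = -9 - 352996*(-1/352633) = -9 + 352996/352633 = -2820701/352633 ≈ -7.9990)
U = 40010
376272/(-306104) + P/U = 376272/(-306104) - 2820701/352633/40010 = 376272*(-1/306104) - 2820701/352633*1/40010 = -47034/38263 - 2820701/14108846330 = -663703406767583/539846787124790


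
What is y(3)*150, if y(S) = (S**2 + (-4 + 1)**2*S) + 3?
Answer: 5850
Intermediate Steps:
y(S) = 3 + S**2 + 9*S (y(S) = (S**2 + (-3)**2*S) + 3 = (S**2 + 9*S) + 3 = 3 + S**2 + 9*S)
y(3)*150 = (3 + 3**2 + 9*3)*150 = (3 + 9 + 27)*150 = 39*150 = 5850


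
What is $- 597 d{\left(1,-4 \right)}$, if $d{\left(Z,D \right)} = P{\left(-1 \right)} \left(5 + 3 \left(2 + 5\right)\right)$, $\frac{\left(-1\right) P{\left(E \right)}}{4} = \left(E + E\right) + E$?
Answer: $-186264$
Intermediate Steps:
$P{\left(E \right)} = - 12 E$ ($P{\left(E \right)} = - 4 \left(\left(E + E\right) + E\right) = - 4 \left(2 E + E\right) = - 4 \cdot 3 E = - 12 E$)
$d{\left(Z,D \right)} = 312$ ($d{\left(Z,D \right)} = \left(-12\right) \left(-1\right) \left(5 + 3 \left(2 + 5\right)\right) = 12 \left(5 + 3 \cdot 7\right) = 12 \left(5 + 21\right) = 12 \cdot 26 = 312$)
$- 597 d{\left(1,-4 \right)} = \left(-597\right) 312 = -186264$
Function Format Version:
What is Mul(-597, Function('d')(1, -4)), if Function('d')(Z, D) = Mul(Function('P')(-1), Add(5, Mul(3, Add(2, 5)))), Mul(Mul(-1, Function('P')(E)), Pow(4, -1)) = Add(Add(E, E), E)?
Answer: -186264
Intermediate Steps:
Function('P')(E) = Mul(-12, E) (Function('P')(E) = Mul(-4, Add(Add(E, E), E)) = Mul(-4, Add(Mul(2, E), E)) = Mul(-4, Mul(3, E)) = Mul(-12, E))
Function('d')(Z, D) = 312 (Function('d')(Z, D) = Mul(Mul(-12, -1), Add(5, Mul(3, Add(2, 5)))) = Mul(12, Add(5, Mul(3, 7))) = Mul(12, Add(5, 21)) = Mul(12, 26) = 312)
Mul(-597, Function('d')(1, -4)) = Mul(-597, 312) = -186264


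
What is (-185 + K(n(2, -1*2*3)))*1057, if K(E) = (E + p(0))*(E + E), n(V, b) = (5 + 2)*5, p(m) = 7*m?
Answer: 2394105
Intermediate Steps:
n(V, b) = 35 (n(V, b) = 7*5 = 35)
K(E) = 2*E² (K(E) = (E + 7*0)*(E + E) = (E + 0)*(2*E) = E*(2*E) = 2*E²)
(-185 + K(n(2, -1*2*3)))*1057 = (-185 + 2*35²)*1057 = (-185 + 2*1225)*1057 = (-185 + 2450)*1057 = 2265*1057 = 2394105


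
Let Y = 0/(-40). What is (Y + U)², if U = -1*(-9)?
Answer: 81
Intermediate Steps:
U = 9
Y = 0 (Y = 0*(-1/40) = 0)
(Y + U)² = (0 + 9)² = 9² = 81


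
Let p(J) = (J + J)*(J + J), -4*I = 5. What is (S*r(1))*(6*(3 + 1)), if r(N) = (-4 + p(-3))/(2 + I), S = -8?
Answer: -8192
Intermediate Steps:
I = -5/4 (I = -¼*5 = -5/4 ≈ -1.2500)
p(J) = 4*J² (p(J) = (2*J)*(2*J) = 4*J²)
r(N) = 128/3 (r(N) = (-4 + 4*(-3)²)/(2 - 5/4) = (-4 + 4*9)/(¾) = (-4 + 36)*(4/3) = 32*(4/3) = 128/3)
(S*r(1))*(6*(3 + 1)) = (-8*128/3)*(6*(3 + 1)) = -2048*4 = -1024/3*24 = -8192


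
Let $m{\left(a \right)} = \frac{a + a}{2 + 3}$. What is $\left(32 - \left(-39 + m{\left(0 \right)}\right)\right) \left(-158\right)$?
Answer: $-11218$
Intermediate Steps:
$m{\left(a \right)} = \frac{2 a}{5}$
$\left(32 - \left(-39 + m{\left(0 \right)}\right)\right) \left(-158\right) = \left(32 + \left(39 - \frac{2}{5} \cdot 0\right)\right) \left(-158\right) = \left(32 + \left(39 - 0\right)\right) \left(-158\right) = \left(32 + \left(39 + 0\right)\right) \left(-158\right) = \left(32 + 39\right) \left(-158\right) = 71 \left(-158\right) = -11218$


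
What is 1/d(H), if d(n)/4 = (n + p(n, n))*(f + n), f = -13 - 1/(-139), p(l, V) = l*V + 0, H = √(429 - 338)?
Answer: -231713/541233000 - 215311*√91/7036029000 ≈ -0.00072004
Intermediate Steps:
H = √91 ≈ 9.5394
p(l, V) = V*l (p(l, V) = V*l + 0 = V*l)
f = -1806/139 (f = -13 - 1*(-1/139) = -13 + 1/139 = -1806/139 ≈ -12.993)
d(n) = 4*(-1806/139 + n)*(n + n²) (d(n) = 4*((n + n*n)*(-1806/139 + n)) = 4*((n + n²)*(-1806/139 + n)) = 4*((-1806/139 + n)*(n + n²)) = 4*(-1806/139 + n)*(n + n²))
1/d(H) = 1/(4*√91*(-1806 - 1667*√91 + 139*(√91)²)/139) = 1/(4*√91*(-1806 - 1667*√91 + 139*91)/139) = 1/(4*√91*(-1806 - 1667*√91 + 12649)/139) = 1/(4*√91*(10843 - 1667*√91)/139) = 139*√91/(364*(10843 - 1667*√91))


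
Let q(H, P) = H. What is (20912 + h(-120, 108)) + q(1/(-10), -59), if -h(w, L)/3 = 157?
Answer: 204409/10 ≈ 20441.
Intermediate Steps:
h(w, L) = -471 (h(w, L) = -3*157 = -471)
(20912 + h(-120, 108)) + q(1/(-10), -59) = (20912 - 471) + 1/(-10) = 20441 - ⅒ = 204409/10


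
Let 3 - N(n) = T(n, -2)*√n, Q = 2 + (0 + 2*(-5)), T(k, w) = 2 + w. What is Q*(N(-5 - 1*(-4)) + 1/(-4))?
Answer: -22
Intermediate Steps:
Q = -8 (Q = 2 + (0 - 10) = 2 - 10 = -8)
N(n) = 3 (N(n) = 3 - (2 - 2)*√n = 3 - 0*√n = 3 - 1*0 = 3 + 0 = 3)
Q*(N(-5 - 1*(-4)) + 1/(-4)) = -8*(3 + 1/(-4)) = -8*(3 - ¼) = -8*11/4 = -22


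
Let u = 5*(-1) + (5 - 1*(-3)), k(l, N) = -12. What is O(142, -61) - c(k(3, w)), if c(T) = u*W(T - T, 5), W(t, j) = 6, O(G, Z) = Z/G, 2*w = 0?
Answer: -2617/142 ≈ -18.430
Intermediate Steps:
w = 0 (w = (½)*0 = 0)
u = 3 (u = -5 + (5 + 3) = -5 + 8 = 3)
c(T) = 18 (c(T) = 3*6 = 18)
O(142, -61) - c(k(3, w)) = -61/142 - 1*18 = -61*1/142 - 18 = -61/142 - 18 = -2617/142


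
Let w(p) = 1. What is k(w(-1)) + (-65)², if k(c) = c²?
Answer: 4226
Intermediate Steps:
k(w(-1)) + (-65)² = 1² + (-65)² = 1 + 4225 = 4226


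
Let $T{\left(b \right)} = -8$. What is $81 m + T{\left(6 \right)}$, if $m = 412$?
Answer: $33364$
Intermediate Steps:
$81 m + T{\left(6 \right)} = 81 \cdot 412 - 8 = 33372 - 8 = 33364$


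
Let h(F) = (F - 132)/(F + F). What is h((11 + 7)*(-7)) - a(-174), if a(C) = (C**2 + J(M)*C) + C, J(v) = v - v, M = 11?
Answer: -1264241/42 ≈ -30101.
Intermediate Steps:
h(F) = (-132 + F)/(2*F) (h(F) = (-132 + F)/((2*F)) = (-132 + F)*(1/(2*F)) = (-132 + F)/(2*F))
J(v) = 0
a(C) = C + C**2 (a(C) = (C**2 + 0*C) + C = (C**2 + 0) + C = C**2 + C = C + C**2)
h((11 + 7)*(-7)) - a(-174) = (-132 + (11 + 7)*(-7))/(2*(((11 + 7)*(-7)))) - (-174)*(1 - 174) = (-132 + 18*(-7))/(2*((18*(-7)))) - (-174)*(-173) = (1/2)*(-132 - 126)/(-126) - 1*30102 = (1/2)*(-1/126)*(-258) - 30102 = 43/42 - 30102 = -1264241/42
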